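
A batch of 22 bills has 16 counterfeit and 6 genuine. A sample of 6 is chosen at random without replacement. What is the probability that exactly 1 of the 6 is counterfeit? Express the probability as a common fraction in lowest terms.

32/24871

There are C(22,6) = 74613 ways to choose 6 from 22.
Selections with exactly 1 counterfeit: choose 1 of the 16 counterfeit and 5 of the 6 genuine, C(16,1)·C(6,5) = 16·6 = 96.
Probability = 96/74613 = 32/24871.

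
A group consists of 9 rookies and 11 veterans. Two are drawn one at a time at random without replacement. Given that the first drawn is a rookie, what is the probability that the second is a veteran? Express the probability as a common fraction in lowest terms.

After removing one rookie, 19 remain: 8 rookies and 11 veterans.
So the probability the next is a veteran is 11/19.

11/19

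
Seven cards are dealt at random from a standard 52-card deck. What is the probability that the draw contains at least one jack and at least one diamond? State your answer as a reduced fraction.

There are C(52,7) = 133784560 possible draws.
By inclusion-exclusion on the complements, draws missing all jacks or all diamonds: C(48,7) + C(39,7) − C(36,7) = 73629072 + 15380937 − 8347680 = 80662329.
So draws with at least one of each: 133784560 − 80662329 = 53122231, probability 53122231/133784560.

53122231/133784560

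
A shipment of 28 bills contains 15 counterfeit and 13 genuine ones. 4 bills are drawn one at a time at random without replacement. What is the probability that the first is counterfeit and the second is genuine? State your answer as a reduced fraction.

Multiply the conditional probabilities at each draw: 15/28 · 13/27 = 195/756 = 65/252.

65/252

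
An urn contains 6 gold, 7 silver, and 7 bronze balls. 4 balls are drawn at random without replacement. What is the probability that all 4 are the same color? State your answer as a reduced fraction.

There are C(20,4) = 4845 ways to draw 4 balls.
All same color: C(6,4) + C(7,4) + C(7,4) = 15 + 35 + 35 = 85.
Probability = 85/4845 = 1/57.

1/57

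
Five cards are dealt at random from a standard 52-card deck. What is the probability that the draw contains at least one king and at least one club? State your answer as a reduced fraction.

229297/866320

There are C(52,5) = 2598960 possible draws.
By inclusion-exclusion on the complements, draws missing all kings or all clubs: C(48,5) + C(39,5) − C(36,5) = 1712304 + 575757 − 376992 = 1911069.
So draws with at least one of each: 2598960 − 1911069 = 687891, probability 687891/2598960 = 229297/866320.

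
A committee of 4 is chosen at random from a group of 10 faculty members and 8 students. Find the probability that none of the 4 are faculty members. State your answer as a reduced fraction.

7/306

There are C(18,4) = 3060 possible selections.
Selections with no faculty members (all students): C(8,4) = 70.
Probability = 70/3060 = 7/306.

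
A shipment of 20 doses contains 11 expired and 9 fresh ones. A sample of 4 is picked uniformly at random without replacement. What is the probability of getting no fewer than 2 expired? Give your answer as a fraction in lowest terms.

Total selections: C(20,4) = 4845.
Count the complement (fewer than 2 expired): C(11,0)·C(9,4) + C(11,1)·C(9,3) = 126 + 924 = 1050.
Probability = 1 − 1050/4845 = 3795/4845 = 253/323.

253/323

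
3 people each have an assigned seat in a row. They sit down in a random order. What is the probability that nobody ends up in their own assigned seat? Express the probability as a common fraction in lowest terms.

1/3

There are 3! = 6 seatings.
By inclusion-exclusion, seatings with no fixed points: C(3,0)·3! − C(3,1)·2! + C(3,2)·1! − C(3,3)·0! = 2.
Probability = 2/6 = 1/3.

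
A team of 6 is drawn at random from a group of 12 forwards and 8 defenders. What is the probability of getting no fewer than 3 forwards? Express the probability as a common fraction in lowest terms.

Total selections: C(20,6) = 38760.
Favorable selections (no fewer than 3 forwards): C(12,3)·C(8,3) + C(12,4)·C(8,2) + C(12,5)·C(8,1) + C(12,6)·C(8,0) = 12320 + 13860 + 6336 + 924 = 33440.
Probability = 33440/38760 = 44/51.

44/51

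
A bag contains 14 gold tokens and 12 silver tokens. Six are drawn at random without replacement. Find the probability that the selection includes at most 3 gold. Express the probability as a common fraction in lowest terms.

Total selections: C(26,6) = 230230.
Count the complement (more than 3 gold): C(14,4)·C(12,2) + C(14,5)·C(12,1) + C(14,6)·C(12,0) = 66066 + 24024 + 3003 = 93093.
Probability = 1 − 93093/230230 = 137137/230230 = 137/230.

137/230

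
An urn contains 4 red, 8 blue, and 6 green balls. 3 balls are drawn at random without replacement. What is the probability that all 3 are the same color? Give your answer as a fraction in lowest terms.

There are C(18,3) = 816 ways to draw 3 balls.
All same color: C(4,3) + C(8,3) + C(6,3) = 4 + 56 + 20 = 80.
Probability = 80/816 = 5/51.

5/51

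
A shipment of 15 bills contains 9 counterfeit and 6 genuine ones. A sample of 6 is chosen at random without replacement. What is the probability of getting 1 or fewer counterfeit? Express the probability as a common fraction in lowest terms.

There are C(15,6) = 5005 ways to choose the 6.
Favorable selections (1 or fewer counterfeit): C(9,0)·C(6,6) + C(9,1)·C(6,5) = 1 + 54 = 55.
Probability = 55/5005 = 1/91.

1/91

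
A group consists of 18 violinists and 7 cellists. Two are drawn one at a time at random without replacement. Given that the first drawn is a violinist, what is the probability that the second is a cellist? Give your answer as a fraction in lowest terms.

After removing one violinist, 24 remain: 17 violinists and 7 cellists.
So the probability the next is a cellist is 7/24.

7/24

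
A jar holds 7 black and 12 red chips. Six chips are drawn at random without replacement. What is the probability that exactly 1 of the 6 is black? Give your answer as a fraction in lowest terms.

There are C(19,6) = 27132 ways to choose 6 from 19.
Selections with exactly 1 black: choose 1 of the 7 black and 5 of the 12 red, C(7,1)·C(12,5) = 7·792 = 5544.
Probability = 5544/27132 = 66/323.

66/323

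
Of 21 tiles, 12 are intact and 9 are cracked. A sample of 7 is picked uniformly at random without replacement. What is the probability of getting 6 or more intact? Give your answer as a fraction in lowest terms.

There are C(21,7) = 116280 ways to choose the 7.
Favorable selections (6 or more intact): C(12,6)·C(9,1) + C(12,7)·C(9,0) = 8316 + 792 = 9108.
Probability = 9108/116280 = 253/3230.

253/3230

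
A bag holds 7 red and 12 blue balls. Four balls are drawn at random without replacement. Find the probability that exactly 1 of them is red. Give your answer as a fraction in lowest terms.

385/969

There are C(19,4) = 3876 ways to choose 4 from 19.
Selections with exactly 1 red: choose 1 of the 7 red and 3 of the 12 blue, C(7,1)·C(12,3) = 7·220 = 1540.
Probability = 1540/3876 = 385/969.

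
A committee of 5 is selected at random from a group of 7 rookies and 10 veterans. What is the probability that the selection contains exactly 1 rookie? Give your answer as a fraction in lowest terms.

The sample space is all 5-subsets of the 17: C(17,5) = 6188.
Selections with exactly 1 rookie: choose 1 of the 7 rookies and 4 of the 10 veterans, C(7,1)·C(10,4) = 7·210 = 1470.
Probability = 1470/6188 = 105/442.

105/442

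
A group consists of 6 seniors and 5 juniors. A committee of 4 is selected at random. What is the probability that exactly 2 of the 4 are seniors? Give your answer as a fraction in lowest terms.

The sample space is all 4-subsets of the 11: C(11,4) = 330.
Selections with exactly 2 seniors: choose 2 of the 6 seniors and 2 of the 5 juniors, C(6,2)·C(5,2) = 15·10 = 150.
Probability = 150/330 = 5/11.

5/11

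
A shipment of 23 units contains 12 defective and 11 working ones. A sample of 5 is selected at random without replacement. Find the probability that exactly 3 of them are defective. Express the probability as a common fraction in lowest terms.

1100/3059

There are C(23,5) = 33649 ways to choose 5 from 23.
Selections with exactly 3 defective: choose 3 of the 12 defective and 2 of the 11 working, C(12,3)·C(11,2) = 220·55 = 12100.
Probability = 12100/33649 = 1100/3059.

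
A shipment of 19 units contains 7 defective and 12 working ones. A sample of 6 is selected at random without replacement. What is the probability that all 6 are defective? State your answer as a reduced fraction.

There are C(19,6) = 27132 possible selections.
Selections with all defective: C(7,6) = 7.
Probability = 7/27132 = 1/3876.

1/3876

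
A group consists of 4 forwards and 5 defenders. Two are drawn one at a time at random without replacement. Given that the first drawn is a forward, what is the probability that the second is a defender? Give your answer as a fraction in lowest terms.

After removing one forward, 8 remain: 3 forwards and 5 defenders.
So the probability the next is a defender is 5/8.

5/8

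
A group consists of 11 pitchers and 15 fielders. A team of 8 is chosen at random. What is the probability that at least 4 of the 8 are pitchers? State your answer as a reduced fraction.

Total selections: C(26,8) = 1562275.
Favorable selections (at least 4 pitchers): C(11,4)·C(15,4) + C(11,5)·C(15,3) + C(11,6)·C(15,2) + C(11,7)·C(15,1) + C(11,8)·C(15,0) = 450450 + 210210 + 48510 + 4950 + 165 = 714285.
Probability = 714285/1562275 = 999/2185.

999/2185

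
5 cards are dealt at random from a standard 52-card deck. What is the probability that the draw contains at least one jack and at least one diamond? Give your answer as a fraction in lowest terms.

There are C(52,5) = 2598960 possible draws.
By inclusion-exclusion on the complements, draws missing all jacks or all diamonds: C(48,5) + C(39,5) − C(36,5) = 1712304 + 575757 − 376992 = 1911069.
So draws with at least one of each: 2598960 − 1911069 = 687891, probability 687891/2598960 = 229297/866320.

229297/866320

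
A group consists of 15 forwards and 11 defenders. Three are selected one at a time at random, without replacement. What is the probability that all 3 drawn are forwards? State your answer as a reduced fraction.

7/40

Multiply the conditional probabilities at each draw: 15/26 · 14/25 · 13/24 = 2730/15600 = 7/40.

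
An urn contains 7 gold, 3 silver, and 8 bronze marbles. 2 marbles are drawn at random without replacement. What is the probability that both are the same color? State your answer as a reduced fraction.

There are C(18,2) = 153 ways to draw 2 marbles.
All same color: C(7,2) + C(3,2) + C(8,2) = 21 + 3 + 28 = 52.
Probability = 52/153.

52/153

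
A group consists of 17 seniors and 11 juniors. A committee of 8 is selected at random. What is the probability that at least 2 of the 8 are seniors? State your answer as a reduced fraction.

2686/2691

There are C(28,8) = 3108105 ways to choose the 8.
Count the complement (fewer than 2 seniors): C(17,0)·C(11,8) + C(17,1)·C(11,7) = 165 + 5610 = 5775.
Probability = 1 − 5775/3108105 = 3102330/3108105 = 2686/2691.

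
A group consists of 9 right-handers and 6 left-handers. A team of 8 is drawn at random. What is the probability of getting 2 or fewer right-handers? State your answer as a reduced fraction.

4/715

Total selections: C(15,8) = 6435.
Favorable selections (2 or fewer right-handers): C(9,2)·C(6,6) = 36.
Probability = 36/6435 = 4/715.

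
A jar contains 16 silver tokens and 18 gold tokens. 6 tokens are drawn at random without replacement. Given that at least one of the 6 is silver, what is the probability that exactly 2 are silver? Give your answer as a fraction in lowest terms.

Work in counts. Selections with at least one silver: C(34,6) − C(18,6) = 1344904 − 18564 = 1326340.
Of those, selections where exactly 2 are silver: C(16,2)·C(18,4) = 120·3060 = 367200.
Conditional probability = 367200/1326340 = 1080/3901.

1080/3901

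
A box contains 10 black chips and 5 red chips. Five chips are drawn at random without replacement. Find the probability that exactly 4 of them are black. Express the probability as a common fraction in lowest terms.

50/143

Total number of selections: C(15,5) = 3003.
Selections with exactly 4 black: choose 4 of the 10 black and 1 of the 5 red, C(10,4)·C(5,1) = 210·5 = 1050.
Probability = 1050/3003 = 50/143.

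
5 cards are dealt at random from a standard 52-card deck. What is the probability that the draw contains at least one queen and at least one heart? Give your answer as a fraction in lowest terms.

229297/866320

There are C(52,5) = 2598960 possible draws.
By inclusion-exclusion on the complements, draws missing all queens or all hearts: C(48,5) + C(39,5) − C(36,5) = 1712304 + 575757 − 376992 = 1911069.
So draws with at least one of each: 2598960 − 1911069 = 687891, probability 687891/2598960 = 229297/866320.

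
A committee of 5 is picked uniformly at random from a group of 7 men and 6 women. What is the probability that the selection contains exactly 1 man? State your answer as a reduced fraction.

Total number of selections: C(13,5) = 1287.
Selections with exactly 1 man: choose 1 of the 7 men and 4 of the 6 women, C(7,1)·C(6,4) = 7·15 = 105.
Probability = 105/1287 = 35/429.

35/429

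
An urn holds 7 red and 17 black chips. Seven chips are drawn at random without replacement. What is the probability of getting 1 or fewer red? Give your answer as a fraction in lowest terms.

Total selections: C(24,7) = 346104.
Favorable selections (1 or fewer red): C(7,0)·C(17,7) + C(7,1)·C(17,6) = 19448 + 86632 = 106080.
Probability = 106080/346104 = 4420/14421.

4420/14421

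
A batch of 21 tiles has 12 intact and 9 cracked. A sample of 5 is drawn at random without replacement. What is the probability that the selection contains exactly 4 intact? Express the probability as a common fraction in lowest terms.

The sample space is all 5-subsets of the 21: C(21,5) = 20349.
Selections with exactly 4 intact: choose 4 of the 12 intact and 1 of the 9 cracked, C(12,4)·C(9,1) = 495·9 = 4455.
Probability = 4455/20349 = 495/2261.

495/2261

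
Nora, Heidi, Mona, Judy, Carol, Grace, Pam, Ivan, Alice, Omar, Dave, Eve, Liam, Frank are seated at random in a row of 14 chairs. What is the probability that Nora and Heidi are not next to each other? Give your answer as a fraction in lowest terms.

There are 14! = 87178291200 arrangements.
Arrangements with Nora and Heidi adjacent: 2·13! = 12454041600.
So not adjacent: 87178291200 − 12454041600 = 74724249600, probability 74724249600/87178291200 = 6/7.

6/7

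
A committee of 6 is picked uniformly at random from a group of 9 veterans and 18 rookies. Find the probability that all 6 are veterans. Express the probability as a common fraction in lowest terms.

14/49335

There are C(27,6) = 296010 possible selections.
Selections with all veterans: C(9,6) = 84.
Probability = 84/296010 = 14/49335.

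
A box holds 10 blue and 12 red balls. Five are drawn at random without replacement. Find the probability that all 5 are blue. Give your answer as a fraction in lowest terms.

2/209

There are C(22,5) = 26334 possible selections.
Selections with all blue: C(10,5) = 252.
Probability = 252/26334 = 2/209.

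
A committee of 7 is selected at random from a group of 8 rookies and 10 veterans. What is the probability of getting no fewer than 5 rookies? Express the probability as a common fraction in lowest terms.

Total selections: C(18,7) = 31824.
Favorable selections (no fewer than 5 rookies): C(8,5)·C(10,2) + C(8,6)·C(10,1) + C(8,7)·C(10,0) = 2520 + 280 + 8 = 2808.
Probability = 2808/31824 = 3/34.

3/34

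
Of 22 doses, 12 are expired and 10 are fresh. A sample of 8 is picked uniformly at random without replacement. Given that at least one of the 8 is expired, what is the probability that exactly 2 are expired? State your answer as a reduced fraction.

Work in counts. Selections with at least one expired: C(22,8) − C(10,8) = 319770 − 45 = 319725.
Of those, selections where exactly 2 are expired: C(12,2)·C(10,6) = 66·210 = 13860.
Conditional probability = 13860/319725 = 44/1015.

44/1015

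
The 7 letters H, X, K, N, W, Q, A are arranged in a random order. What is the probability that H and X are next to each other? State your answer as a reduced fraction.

There are 7! = 5040 arrangements.
Treat H and X as a block: 6! arrangements of the blocks × 2 orders within the block = 2·720 = 1440.
Probability = 1440/5040 = 2/7.

2/7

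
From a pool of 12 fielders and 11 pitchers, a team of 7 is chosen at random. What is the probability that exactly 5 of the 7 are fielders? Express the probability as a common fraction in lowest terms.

The sample space is all 7-subsets of the 23: C(23,7) = 245157.
Selections with exactly 5 fielders: choose 5 of the 12 fielders and 2 of the 11 pitchers, C(12,5)·C(11,2) = 792·55 = 43560.
Probability = 43560/245157 = 1320/7429.

1320/7429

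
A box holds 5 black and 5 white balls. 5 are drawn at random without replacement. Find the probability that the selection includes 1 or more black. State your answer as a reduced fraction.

There are C(10,5) = 252 ways to choose the 5.
The complement is all 5 are white: C(5,5) = 1.
Probability = 1 − 1/252 = 251/252.

251/252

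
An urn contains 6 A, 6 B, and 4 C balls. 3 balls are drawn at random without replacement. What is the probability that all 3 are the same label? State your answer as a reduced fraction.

There are C(16,3) = 560 ways to draw 3 balls.
All same label: C(6,3) + C(6,3) + C(4,3) = 20 + 20 + 4 = 44.
Probability = 44/560 = 11/140.

11/140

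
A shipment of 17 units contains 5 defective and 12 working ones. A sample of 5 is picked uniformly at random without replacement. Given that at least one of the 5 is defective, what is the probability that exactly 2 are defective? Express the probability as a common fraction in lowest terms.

550/1349

Work in counts. Selections with at least one defective: C(17,5) − C(12,5) = 6188 − 792 = 5396.
Of those, selections where exactly 2 are defective: C(5,2)·C(12,3) = 10·220 = 2200.
Conditional probability = 2200/5396 = 550/1349.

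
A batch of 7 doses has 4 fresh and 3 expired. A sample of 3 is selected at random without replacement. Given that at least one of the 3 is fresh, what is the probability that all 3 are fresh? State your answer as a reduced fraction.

2/17

Work in counts. Selections with at least one fresh: C(7,3) − C(3,3) = 35 − 1 = 34.
Of those, selections where all 3 are fresh: C(4,3) = 4.
Conditional probability = 4/34 = 2/17.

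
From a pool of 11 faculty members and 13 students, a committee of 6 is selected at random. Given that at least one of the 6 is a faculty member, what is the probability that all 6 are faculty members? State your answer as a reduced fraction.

21/6040

Work in counts. Selections with at least one faculty member: C(24,6) − C(13,6) = 134596 − 1716 = 132880.
Of those, selections where all 6 are faculty members: C(11,6) = 462.
Conditional probability = 462/132880 = 21/6040.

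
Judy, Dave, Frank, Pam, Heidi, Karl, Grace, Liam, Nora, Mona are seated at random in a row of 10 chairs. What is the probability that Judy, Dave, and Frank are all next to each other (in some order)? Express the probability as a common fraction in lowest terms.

1/15

There are 10! = 3628800 arrangements.
Treat the three as one block: 8! placements × 3! orders within the block = 40320·6 = 241920.
Probability = 241920/3628800 = 1/15.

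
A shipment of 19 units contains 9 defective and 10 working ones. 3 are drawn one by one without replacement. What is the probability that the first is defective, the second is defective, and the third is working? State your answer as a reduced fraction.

40/323

Multiply the conditional probabilities at each draw: 9/19 · 8/18 · 10/17 = 720/5814 = 40/323.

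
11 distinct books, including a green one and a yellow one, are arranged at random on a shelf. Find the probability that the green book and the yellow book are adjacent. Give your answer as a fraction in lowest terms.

2/11

There are 11! = 39916800 arrangements.
Treat the green book and the yellow book as a block: 10! arrangements of the blocks × 2 orders within the block = 2·3628800 = 7257600.
Probability = 7257600/39916800 = 2/11.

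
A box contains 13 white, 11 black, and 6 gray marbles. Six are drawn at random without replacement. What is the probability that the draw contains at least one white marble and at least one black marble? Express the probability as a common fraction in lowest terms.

14212/15225

There are C(30,6) = 593775 possible draws.
By inclusion-exclusion on the complements, draws missing all white or all black: C(17,6) + C(19,6) − C(6,6) = 12376 + 27132 − 1 = 39507.
So draws with at least one of each: 593775 − 39507 = 554268, probability 554268/593775 = 14212/15225.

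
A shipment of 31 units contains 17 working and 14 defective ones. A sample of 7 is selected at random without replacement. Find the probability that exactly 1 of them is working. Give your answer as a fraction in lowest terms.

1309/67425

Total number of selections: C(31,7) = 2629575.
Selections with exactly 1 working: choose 1 of the 17 working and 6 of the 14 defective, C(17,1)·C(14,6) = 17·3003 = 51051.
Probability = 51051/2629575 = 1309/67425.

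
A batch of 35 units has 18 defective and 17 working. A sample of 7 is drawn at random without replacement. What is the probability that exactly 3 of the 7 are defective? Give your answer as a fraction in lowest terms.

2856/9889

There are C(35,7) = 6724520 ways to choose 7 from 35.
Selections with exactly 3 defective: choose 3 of the 18 defective and 4 of the 17 working, C(18,3)·C(17,4) = 816·2380 = 1942080.
Probability = 1942080/6724520 = 2856/9889.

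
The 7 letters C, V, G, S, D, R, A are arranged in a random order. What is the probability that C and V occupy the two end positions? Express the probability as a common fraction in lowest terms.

There are 7! = 5040 arrangements.
Place C and V at the ends in 2 ways, arrange the remaining 5 in 5! = 120 ways: 2·120 = 240.
Probability = 240/5040 = 1/21.

1/21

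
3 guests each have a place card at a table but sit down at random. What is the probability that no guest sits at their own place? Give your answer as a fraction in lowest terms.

There are 3! = 6 seatings.
By inclusion-exclusion, seatings with no fixed points: C(3,0)·3! − C(3,1)·2! + C(3,2)·1! − C(3,3)·0! = 2.
Probability = 2/6 = 1/3.

1/3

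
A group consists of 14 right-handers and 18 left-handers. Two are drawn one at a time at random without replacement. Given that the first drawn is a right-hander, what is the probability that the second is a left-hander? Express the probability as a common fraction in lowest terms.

After removing one right-hander, 31 remain: 13 right-handers and 18 left-handers.
So the probability the next is a left-hander is 18/31.

18/31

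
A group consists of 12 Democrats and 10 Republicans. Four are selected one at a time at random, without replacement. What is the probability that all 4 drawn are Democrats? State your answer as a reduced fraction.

9/133

Multiply the conditional probabilities at each draw: 12/22 · 11/21 · 10/20 · 9/19 = 11880/175560 = 9/133.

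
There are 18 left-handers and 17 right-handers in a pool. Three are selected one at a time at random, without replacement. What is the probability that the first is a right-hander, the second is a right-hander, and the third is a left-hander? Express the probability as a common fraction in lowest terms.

Multiply the conditional probabilities at each draw: 17/35 · 16/34 · 18/33 = 4896/39270 = 48/385.

48/385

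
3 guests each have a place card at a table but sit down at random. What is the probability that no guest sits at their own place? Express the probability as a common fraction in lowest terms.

There are 3! = 6 seatings.
By inclusion-exclusion, seatings with no fixed points: C(3,0)·3! − C(3,1)·2! + C(3,2)·1! − C(3,3)·0! = 2.
Probability = 2/6 = 1/3.

1/3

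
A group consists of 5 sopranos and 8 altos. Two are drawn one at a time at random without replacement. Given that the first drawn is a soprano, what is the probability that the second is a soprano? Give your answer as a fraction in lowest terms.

1/3

After removing one soprano, 12 remain: 4 sopranos and 8 altos.
So the probability the next is a soprano is 4/12 = 1/3.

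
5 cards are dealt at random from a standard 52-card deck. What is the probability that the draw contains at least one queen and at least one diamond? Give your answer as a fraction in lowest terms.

There are C(52,5) = 2598960 possible draws.
By inclusion-exclusion on the complements, draws missing all queens or all diamonds: C(48,5) + C(39,5) − C(36,5) = 1712304 + 575757 − 376992 = 1911069.
So draws with at least one of each: 2598960 − 1911069 = 687891, probability 687891/2598960 = 229297/866320.

229297/866320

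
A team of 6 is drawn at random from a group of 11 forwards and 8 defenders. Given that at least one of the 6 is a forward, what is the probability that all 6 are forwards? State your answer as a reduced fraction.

Work in counts. Selections with at least one forward: C(19,6) − C(8,6) = 27132 − 28 = 27104.
Of those, selections where all 6 are forwards: C(11,6) = 462.
Conditional probability = 462/27104 = 3/176.

3/176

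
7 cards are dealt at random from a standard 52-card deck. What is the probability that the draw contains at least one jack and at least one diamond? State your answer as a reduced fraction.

53122231/133784560

There are C(52,7) = 133784560 possible draws.
By inclusion-exclusion on the complements, draws missing all jacks or all diamonds: C(48,7) + C(39,7) − C(36,7) = 73629072 + 15380937 − 8347680 = 80662329.
So draws with at least one of each: 133784560 − 80662329 = 53122231, probability 53122231/133784560.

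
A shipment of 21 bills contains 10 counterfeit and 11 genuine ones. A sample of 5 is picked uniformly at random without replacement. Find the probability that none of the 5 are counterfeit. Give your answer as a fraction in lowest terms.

There are C(21,5) = 20349 possible selections.
Selections with no counterfeit (all genuine): C(11,5) = 462.
Probability = 462/20349 = 22/969.

22/969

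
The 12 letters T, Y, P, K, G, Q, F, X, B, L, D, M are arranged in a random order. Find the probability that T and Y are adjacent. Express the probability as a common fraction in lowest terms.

1/6

There are 12! = 479001600 arrangements.
Treat T and Y as a block: 11! arrangements of the blocks × 2 orders within the block = 2·39916800 = 79833600.
Probability = 79833600/479001600 = 1/6.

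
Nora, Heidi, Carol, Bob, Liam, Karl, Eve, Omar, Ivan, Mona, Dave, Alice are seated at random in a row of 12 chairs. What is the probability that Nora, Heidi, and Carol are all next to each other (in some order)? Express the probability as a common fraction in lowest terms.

1/22

There are 12! = 479001600 arrangements.
Treat the three as one block: 10! placements × 3! orders within the block = 3628800·6 = 21772800.
Probability = 21772800/479001600 = 1/22.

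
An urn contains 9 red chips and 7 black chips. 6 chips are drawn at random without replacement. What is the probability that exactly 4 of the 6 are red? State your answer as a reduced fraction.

189/572

There are C(16,6) = 8008 ways to choose 6 from 16.
Selections with exactly 4 red: choose 4 of the 9 red and 2 of the 7 black, C(9,4)·C(7,2) = 126·21 = 2646.
Probability = 2646/8008 = 189/572.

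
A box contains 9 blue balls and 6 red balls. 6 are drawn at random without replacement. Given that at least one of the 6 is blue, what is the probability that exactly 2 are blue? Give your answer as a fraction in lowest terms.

Work in counts. Selections with at least one blue: C(15,6) − C(6,6) = 5005 − 1 = 5004.
Of those, selections where exactly 2 are blue: C(9,2)·C(6,4) = 36·15 = 540.
Conditional probability = 540/5004 = 15/139.

15/139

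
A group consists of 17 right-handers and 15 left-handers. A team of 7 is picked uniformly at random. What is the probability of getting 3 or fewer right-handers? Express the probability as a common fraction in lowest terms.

3433/8091

There are C(32,7) = 3365856 ways to choose the 7.
Favorable selections (3 or fewer right-handers): C(17,0)·C(15,7) + C(17,1)·C(15,6) + C(17,2)·C(15,5) + C(17,3)·C(15,4) = 6435 + 85085 + 408408 + 928200 = 1428128.
Probability = 1428128/3365856 = 3433/8091.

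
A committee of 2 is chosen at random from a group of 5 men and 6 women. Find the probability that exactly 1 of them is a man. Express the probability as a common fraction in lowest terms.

6/11

The sample space is all 2-subsets of the 11: C(11,2) = 55.
Selections with exactly 1 man: choose 1 of the 5 men and 1 of the 6 women, C(5,1)·C(6,1) = 5·6 = 30.
Probability = 30/55 = 6/11.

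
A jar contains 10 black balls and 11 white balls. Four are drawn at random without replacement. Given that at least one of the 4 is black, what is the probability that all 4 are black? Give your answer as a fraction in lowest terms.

14/377

Work in counts. Selections with at least one black: C(21,4) − C(11,4) = 5985 − 330 = 5655.
Of those, selections where all 4 are black: C(10,4) = 210.
Conditional probability = 210/5655 = 14/377.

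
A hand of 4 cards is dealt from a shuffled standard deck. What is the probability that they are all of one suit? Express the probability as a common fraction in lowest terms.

There are C(52,4) = 270725 possible 4-card hands.
Hands of one suit: 4 suits × C(13,4) = 4·715 = 2860.
Probability = 2860/270725 = 44/4165.

44/4165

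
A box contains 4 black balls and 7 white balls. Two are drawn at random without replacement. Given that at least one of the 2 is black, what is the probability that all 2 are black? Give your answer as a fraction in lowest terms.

Work in counts. Selections with at least one black: C(11,2) − C(7,2) = 55 − 21 = 34.
Of those, selections where all 2 are black: C(4,2) = 6.
Conditional probability = 6/34 = 3/17.

3/17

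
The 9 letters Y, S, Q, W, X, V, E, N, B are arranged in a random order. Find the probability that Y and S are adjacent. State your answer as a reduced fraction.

There are 9! = 362880 arrangements.
Treat Y and S as a block: 8! arrangements of the blocks × 2 orders within the block = 2·40320 = 80640.
Probability = 80640/362880 = 2/9.

2/9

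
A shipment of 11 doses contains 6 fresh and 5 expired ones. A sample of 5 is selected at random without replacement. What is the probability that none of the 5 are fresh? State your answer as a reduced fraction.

There are C(11,5) = 462 possible selections.
Selections with no fresh (all expired): C(5,5) = 1.
Probability = 1/462.

1/462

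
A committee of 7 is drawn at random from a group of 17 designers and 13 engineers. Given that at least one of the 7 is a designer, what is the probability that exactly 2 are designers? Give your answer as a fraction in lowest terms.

66/767

Work in counts. Selections with at least one designer: C(30,7) − C(13,7) = 2035800 − 1716 = 2034084.
Of those, selections where exactly 2 are designers: C(17,2)·C(13,5) = 136·1287 = 175032.
Conditional probability = 175032/2034084 = 66/767.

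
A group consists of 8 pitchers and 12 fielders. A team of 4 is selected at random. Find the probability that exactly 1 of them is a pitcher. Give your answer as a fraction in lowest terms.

352/969

There are C(20,4) = 4845 ways to choose 4 from 20.
Selections with exactly 1 pitcher: choose 1 of the 8 pitchers and 3 of the 12 fielders, C(8,1)·C(12,3) = 8·220 = 1760.
Probability = 1760/4845 = 352/969.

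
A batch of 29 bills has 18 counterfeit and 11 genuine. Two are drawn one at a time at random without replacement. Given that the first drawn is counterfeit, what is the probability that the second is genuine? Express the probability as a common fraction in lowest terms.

11/28

After removing one counterfeit, 28 remain: 17 counterfeit and 11 genuine.
So the probability the next is genuine is 11/28.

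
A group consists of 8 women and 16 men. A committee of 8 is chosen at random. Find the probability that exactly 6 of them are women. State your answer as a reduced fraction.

1120/245157

The sample space is all 8-subsets of the 24: C(24,8) = 735471.
Selections with exactly 6 women: choose 6 of the 8 women and 2 of the 16 men, C(8,6)·C(16,2) = 28·120 = 3360.
Probability = 3360/735471 = 1120/245157.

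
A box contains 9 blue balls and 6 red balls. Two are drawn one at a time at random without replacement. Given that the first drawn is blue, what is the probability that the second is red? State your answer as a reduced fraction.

3/7

After removing one blue, 14 remain: 8 blue and 6 red.
So the probability the next is red is 6/14 = 3/7.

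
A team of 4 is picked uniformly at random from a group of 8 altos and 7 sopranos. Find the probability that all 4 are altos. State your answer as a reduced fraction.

There are C(15,4) = 1365 possible selections.
Selections with all altos: C(8,4) = 70.
Probability = 70/1365 = 2/39.

2/39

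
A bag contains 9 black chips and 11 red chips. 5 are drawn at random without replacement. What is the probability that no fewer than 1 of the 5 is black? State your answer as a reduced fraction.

There are C(20,5) = 15504 ways to choose the 5.
The complement is all 5 are red: C(11,5) = 462.
Probability = 1 − 462/15504 = 15042/15504 = 2507/2584.

2507/2584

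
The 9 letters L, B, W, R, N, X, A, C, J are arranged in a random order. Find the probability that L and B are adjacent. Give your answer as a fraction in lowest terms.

2/9

There are 9! = 362880 arrangements.
Treat L and B as a block: 8! arrangements of the blocks × 2 orders within the block = 2·40320 = 80640.
Probability = 80640/362880 = 2/9.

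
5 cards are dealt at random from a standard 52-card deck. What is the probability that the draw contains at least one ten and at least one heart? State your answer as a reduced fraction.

There are C(52,5) = 2598960 possible draws.
By inclusion-exclusion on the complements, draws missing all tens or all hearts: C(48,5) + C(39,5) − C(36,5) = 1712304 + 575757 − 376992 = 1911069.
So draws with at least one of each: 2598960 − 1911069 = 687891, probability 687891/2598960 = 229297/866320.

229297/866320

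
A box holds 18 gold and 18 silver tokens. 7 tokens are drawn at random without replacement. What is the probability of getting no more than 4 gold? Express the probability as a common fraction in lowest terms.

Total selections: C(36,7) = 8347680.
Count the complement (more than 4 gold): C(18,5)·C(18,2) + C(18,6)·C(18,1) + C(18,7)·C(18,0) = 1310904 + 334152 + 31824 = 1676880.
Probability = 1 − 1676880/8347680 = 6670800/8347680 = 545/682.

545/682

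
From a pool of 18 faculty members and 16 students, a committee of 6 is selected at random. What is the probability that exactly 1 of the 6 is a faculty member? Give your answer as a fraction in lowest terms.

There are C(34,6) = 1344904 ways to choose 6 from 34.
Selections with exactly 1 faculty member: choose 1 of the 18 faculty members and 5 of the 16 students, C(18,1)·C(16,5) = 18·4368 = 78624.
Probability = 78624/1344904 = 9828/168113.

9828/168113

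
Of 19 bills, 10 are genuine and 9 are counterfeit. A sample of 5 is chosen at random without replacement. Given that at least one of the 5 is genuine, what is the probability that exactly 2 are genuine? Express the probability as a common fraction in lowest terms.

Work in counts. Selections with at least one genuine: C(19,5) − C(9,5) = 11628 − 126 = 11502.
Of those, selections where exactly 2 are genuine: C(10,2)·C(9,3) = 45·84 = 3780.
Conditional probability = 3780/11502 = 70/213.

70/213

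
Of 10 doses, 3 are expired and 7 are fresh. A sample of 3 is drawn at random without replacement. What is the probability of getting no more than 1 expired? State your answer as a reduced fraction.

There are C(10,3) = 120 ways to choose the 3.
Favorable selections (no more than 1 expired): C(3,0)·C(7,3) + C(3,1)·C(7,2) = 35 + 63 = 98.
Probability = 98/120 = 49/60.

49/60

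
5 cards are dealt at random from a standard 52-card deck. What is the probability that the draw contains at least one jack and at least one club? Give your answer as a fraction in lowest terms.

There are C(52,5) = 2598960 possible draws.
By inclusion-exclusion on the complements, draws missing all jacks or all clubs: C(48,5) + C(39,5) − C(36,5) = 1712304 + 575757 − 376992 = 1911069.
So draws with at least one of each: 2598960 − 1911069 = 687891, probability 687891/2598960 = 229297/866320.

229297/866320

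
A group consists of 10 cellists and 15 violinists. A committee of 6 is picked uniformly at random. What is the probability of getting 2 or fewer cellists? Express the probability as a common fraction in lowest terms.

There are C(25,6) = 177100 ways to choose the 6.
Favorable selections (2 or fewer cellists): C(10,0)·C(15,6) + C(10,1)·C(15,5) + C(10,2)·C(15,4) = 5005 + 30030 + 61425 = 96460.
Probability = 96460/177100 = 689/1265.

689/1265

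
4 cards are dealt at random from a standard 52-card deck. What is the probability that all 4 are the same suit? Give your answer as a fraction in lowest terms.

There are C(52,4) = 270725 possible 4-card hands.
Hands of one suit: 4 suits × C(13,4) = 4·715 = 2860.
Probability = 2860/270725 = 44/4165.

44/4165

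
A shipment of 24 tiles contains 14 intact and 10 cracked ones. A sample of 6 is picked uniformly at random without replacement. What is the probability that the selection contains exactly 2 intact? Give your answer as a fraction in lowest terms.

1365/9614

There are C(24,6) = 134596 ways to choose 6 from 24.
Selections with exactly 2 intact: choose 2 of the 14 intact and 4 of the 10 cracked, C(14,2)·C(10,4) = 91·210 = 19110.
Probability = 19110/134596 = 1365/9614.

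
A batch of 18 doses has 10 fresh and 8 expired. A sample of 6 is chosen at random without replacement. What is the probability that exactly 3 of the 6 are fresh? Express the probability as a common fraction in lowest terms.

80/221

The sample space is all 6-subsets of the 18: C(18,6) = 18564.
Selections with exactly 3 fresh: choose 3 of the 10 fresh and 3 of the 8 expired, C(10,3)·C(8,3) = 120·56 = 6720.
Probability = 6720/18564 = 80/221.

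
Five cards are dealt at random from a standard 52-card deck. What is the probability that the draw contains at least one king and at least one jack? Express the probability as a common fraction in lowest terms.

6509/64974

There are C(52,5) = 2598960 possible draws.
By inclusion-exclusion on the complements, draws missing all kings or all jacks: C(48,5) + C(48,5) − C(44,5) = 1712304 + 1712304 − 1086008 = 2338600.
So draws with at least one of each: 2598960 − 2338600 = 260360, probability 260360/2598960 = 6509/64974.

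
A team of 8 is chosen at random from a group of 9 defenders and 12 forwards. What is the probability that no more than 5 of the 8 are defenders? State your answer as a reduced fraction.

33/34

There are C(21,8) = 203490 ways to choose the 8.
Count the complement (more than 5 defenders): C(9,6)·C(12,2) + C(9,7)·C(12,1) + C(9,8)·C(12,0) = 5544 + 432 + 9 = 5985.
Probability = 1 − 5985/203490 = 197505/203490 = 33/34.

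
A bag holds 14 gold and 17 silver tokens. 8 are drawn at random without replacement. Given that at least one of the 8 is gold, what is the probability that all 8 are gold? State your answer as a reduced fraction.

231/604955

Work in counts. Selections with at least one gold: C(31,8) − C(17,8) = 7888725 − 24310 = 7864415.
Of those, selections where all 8 are gold: C(14,8) = 3003.
Conditional probability = 3003/7864415 = 231/604955.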